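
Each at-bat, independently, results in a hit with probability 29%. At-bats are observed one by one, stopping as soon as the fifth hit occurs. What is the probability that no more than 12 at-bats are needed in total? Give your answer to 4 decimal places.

0.2504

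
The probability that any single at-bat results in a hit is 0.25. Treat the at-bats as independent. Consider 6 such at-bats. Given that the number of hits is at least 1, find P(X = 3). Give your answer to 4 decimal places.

X ~ Binomial(6, 0.25). Want P(X=3 | X≥1) = P(X=3) / P(X≥1).
P(X=3) = C(6,3)·0.25^3·0.75^3 = 0.131836
P(X≥1) = 1 − 0.177979 = 0.822021
Ratio = 0.131836 / 0.822021 = 0.160380

0.1604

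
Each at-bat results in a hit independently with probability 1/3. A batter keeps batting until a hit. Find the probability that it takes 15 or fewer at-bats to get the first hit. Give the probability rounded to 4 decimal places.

0.9977

Y = number of at-bats to the first success; geometric, p = 0.333333.
P(Y ≤ 15) = 1 − (1−p)^15 = 1 − 0.002284 = 0.997716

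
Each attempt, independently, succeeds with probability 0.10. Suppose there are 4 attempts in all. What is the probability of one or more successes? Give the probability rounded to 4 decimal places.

P(at least one) = 1 − P(none) = 1 − (1 − 0.10)^4
= 1 − 0.656100 = 0.343900

0.3439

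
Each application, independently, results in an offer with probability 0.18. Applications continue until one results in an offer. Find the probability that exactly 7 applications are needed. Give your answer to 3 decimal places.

0.055

Geometric (trials to first success), p = 0.18.
P(Y = 7) = (1−p)^6 · p = 0.30401 · 0.18 = 0.05472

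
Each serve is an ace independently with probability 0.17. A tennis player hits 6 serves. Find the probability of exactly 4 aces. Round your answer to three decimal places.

0.009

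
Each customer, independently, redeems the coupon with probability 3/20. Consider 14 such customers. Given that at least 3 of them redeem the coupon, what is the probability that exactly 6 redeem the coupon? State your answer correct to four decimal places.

X ~ Binomial(14, 0.15). Want P(X=6 | X≥3) = P(X=6) / P(X≥3).
P(X=6) = C(14,6)·0.15^6·0.85^8 = 0.009321
P(X≥3) = 1 − 0.102770 − 0.253902 − 0.291240 = 0.352089
Ratio = 0.009321 / 0.352089 = 0.026473

0.0265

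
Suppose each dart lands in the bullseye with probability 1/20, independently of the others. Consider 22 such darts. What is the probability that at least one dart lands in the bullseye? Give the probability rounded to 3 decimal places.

P(at least one) = 1 − P(none) = 1 − (1 − 0.05)^22
= 1 − 0.32353 = 0.67647

0.676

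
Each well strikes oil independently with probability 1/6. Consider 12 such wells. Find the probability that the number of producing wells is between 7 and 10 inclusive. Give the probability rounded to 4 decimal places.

0.0013

X ~ Binomial(12, 0.166667); P(7 ≤ X ≤ 10) = Σ C(12,k) p^k (1−p)^(12−k) over k:
  k=7: C(12,7)·0.166667^7·0.833333^5 = 0.001137
  k=8: C(12,8)·0.166667^8·0.833333^4 = 0.000142
  k=9: C(12,9)·0.166667^9·0.833333^3 = 0.000013
  k=10: C(12,10)·0.166667^10·0.833333^2 = 0.000001
Total = 0.001293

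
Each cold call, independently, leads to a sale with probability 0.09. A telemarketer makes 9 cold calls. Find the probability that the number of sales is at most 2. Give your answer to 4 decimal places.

X ~ Binomial(9, 0.09); P(X ≤ 2) = Σ C(9,k) p^k (1−p)^(9−k) over k:
  k=0: C(9,0)·0.09^0·0.91^9 = 0.427930
  k=1: C(9,1)·0.09^1·0.91^8 = 0.380905
  k=2: C(9,2)·0.09^2·0.91^7 = 0.150688
Total = 0.959522

0.9595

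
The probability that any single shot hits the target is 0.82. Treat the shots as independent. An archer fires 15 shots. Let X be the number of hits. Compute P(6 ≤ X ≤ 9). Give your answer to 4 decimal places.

0.0387

X ~ Binomial(15, 0.82); P(6 ≤ X ≤ 9) = Σ C(15,k) p^k (1−p)^(15−k) over k:
  k=6: C(15,6)·0.82^6·0.18^9 = 0.000302
  k=7: C(15,7)·0.82^7·0.18^8 = 0.001768
  k=8: C(15,8)·0.82^8·0.18^7 = 0.008053
  k=9: C(15,9)·0.82^9·0.18^6 = 0.028534
Total = 0.038657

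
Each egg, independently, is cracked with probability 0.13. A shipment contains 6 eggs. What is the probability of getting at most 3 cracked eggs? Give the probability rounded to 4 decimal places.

0.9966

X ~ Binomial(6, 0.13); P(X ≤ 3) = Σ C(6,k) p^k (1−p)^(6−k) over k:
  k=0: C(6,0)·0.13^0·0.87^6 = 0.433626
  k=1: C(6,1)·0.13^1·0.87^5 = 0.388768
  k=2: C(6,2)·0.13^2·0.87^4 = 0.145230
  k=3: C(6,3)·0.13^3·0.87^3 = 0.028935
Total = 0.996559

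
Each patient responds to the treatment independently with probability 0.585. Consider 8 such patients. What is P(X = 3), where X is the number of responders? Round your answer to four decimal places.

0.1380

X ~ Binomial(n=8, p=0.585).
P(X=3) = C(8,3) · p^3 · (1−p)^5
= 56 · 0.2002 · 0.01231 = 0.138005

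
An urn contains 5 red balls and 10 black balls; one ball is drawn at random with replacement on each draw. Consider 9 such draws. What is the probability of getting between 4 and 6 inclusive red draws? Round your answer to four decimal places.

0.3414

X ~ Binomial(9, 0.333333); P(4 ≤ X ≤ 6) = Σ C(9,k) p^k (1−p)^(9−k) over k:
  k=4: C(9,4)·0.333333^4·0.666667^5 = 0.204847
  k=5: C(9,5)·0.333333^5·0.666667^4 = 0.102423
  k=6: C(9,6)·0.333333^6·0.666667^3 = 0.034141
Total = 0.341411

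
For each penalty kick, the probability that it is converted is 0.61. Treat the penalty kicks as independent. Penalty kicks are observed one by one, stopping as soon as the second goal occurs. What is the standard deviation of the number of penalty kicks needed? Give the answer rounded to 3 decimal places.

Y = total penalty kicks until the second success; negative binomial with r=2, p=0.61.
SD(Y) = √[r(1−p)/p²] = √(2.09621) = 1.44783

1.448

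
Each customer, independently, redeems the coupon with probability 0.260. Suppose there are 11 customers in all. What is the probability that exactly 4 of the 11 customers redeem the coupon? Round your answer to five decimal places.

X ~ Binomial(n=11, p=0.26).
P(X=4) = C(11,4) · p^4 · (1−p)^7
= 330 · 0.0045698 · 0.12151 = 0.1832438

0.18324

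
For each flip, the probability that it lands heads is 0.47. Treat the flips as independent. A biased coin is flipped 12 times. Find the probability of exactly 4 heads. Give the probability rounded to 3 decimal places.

0.150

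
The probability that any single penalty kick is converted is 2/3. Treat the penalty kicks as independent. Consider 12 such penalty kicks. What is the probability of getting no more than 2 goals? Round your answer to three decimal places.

X ~ Binomial(12, 0.666667); P(X ≤ 2) = Σ C(12,k) p^k (1−p)^(12−k) over k:
  k=0: C(12,0)·0.666667^0·0.333333^12 = 0.00000
  k=1: C(12,1)·0.666667^1·0.333333^11 = 0.00005
  k=2: C(12,2)·0.666667^2·0.333333^10 = 0.00050
Total = 0.00054

0.001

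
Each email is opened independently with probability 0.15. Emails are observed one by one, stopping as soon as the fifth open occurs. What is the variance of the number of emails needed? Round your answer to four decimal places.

Y = total emails until the fifth success; negative binomial with r=5, p=0.15.
Var(Y) = r(1−p)/p² = 5·0.85 / 0.15² = 188.888889

188.8889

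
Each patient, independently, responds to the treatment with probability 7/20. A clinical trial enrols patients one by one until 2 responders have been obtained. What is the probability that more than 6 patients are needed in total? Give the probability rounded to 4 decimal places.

Needing more than 6 patients ⇔ fewer than 2 successes in the first 6. With X ~ Binomial(6, 0.35), P(Y > 6) = P(X ≤ 1).
  k=0: C(6,0)·0.35^0·0.65^6 = 0.075419
  k=1: C(6,1)·0.35^1·0.65^5 = 0.243661
P(X ≤ 1) = 0.319080

0.3191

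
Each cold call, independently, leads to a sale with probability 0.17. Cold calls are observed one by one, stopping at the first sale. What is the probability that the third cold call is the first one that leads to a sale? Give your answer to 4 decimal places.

Geometric (trials to first success), p = 0.17.
P(Y = 3) = (1−p)^2 · p = 0.6889 · 0.17 = 0.117113

0.1171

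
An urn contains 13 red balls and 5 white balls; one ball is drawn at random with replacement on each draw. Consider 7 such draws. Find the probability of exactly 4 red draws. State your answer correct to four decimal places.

X ~ Binomial(n=7, p=0.722222).
P(X=4) = C(7,4) · p^4 · (1−p)^3
= 35 · 0.27207 · 0.021433 = 0.204100

0.2041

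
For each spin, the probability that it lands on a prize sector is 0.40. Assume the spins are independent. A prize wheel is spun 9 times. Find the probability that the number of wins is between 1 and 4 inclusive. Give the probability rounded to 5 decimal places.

0.72335

X ~ Binomial(9, 0.40); P(1 ≤ X ≤ 4) = Σ C(9,k) p^k (1−p)^(9−k) over k:
  k=1: C(9,1)·0.40^1·0.60^8 = 0.0604662
  k=2: C(9,2)·0.40^2·0.60^7 = 0.1612431
  k=3: C(9,3)·0.40^3·0.60^6 = 0.2508227
  k=4: C(9,4)·0.40^4·0.60^5 = 0.2508227
Total = 0.7233546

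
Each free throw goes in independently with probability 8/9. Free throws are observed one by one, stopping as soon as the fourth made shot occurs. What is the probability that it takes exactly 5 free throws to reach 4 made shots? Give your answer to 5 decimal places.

Y = trial on which the fourth success occurs; negative binomial, r=4, p=0.888889.
P(Y=5) = C(4,3) · p^4 · (1−p)^1
= 4 · 0.6243 · 0.11111 = 0.2774645

0.27746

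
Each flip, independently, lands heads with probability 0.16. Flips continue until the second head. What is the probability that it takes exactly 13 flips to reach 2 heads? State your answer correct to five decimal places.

Y = trial on which the second success occurs; negative binomial, r=2, p=0.16.
P(Y=13) = C(12,1) · p^2 · (1−p)^11
= 12 · 0.0256 · 0.14692 = 0.0451329

0.04513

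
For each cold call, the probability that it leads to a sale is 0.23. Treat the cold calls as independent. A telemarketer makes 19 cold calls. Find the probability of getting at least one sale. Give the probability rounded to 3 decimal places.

0.993

P(at least one) = 1 − P(none) = 1 − (1 − 0.23)^19
= 1 − 0.00697 = 0.99303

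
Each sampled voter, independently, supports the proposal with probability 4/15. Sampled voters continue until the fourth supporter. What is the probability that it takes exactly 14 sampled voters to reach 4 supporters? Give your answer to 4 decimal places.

Y = trial on which the fourth success occurs; negative binomial, r=4, p=0.266667.
P(Y=14) = C(13,3) · p^4 · (1−p)^10
= 286 · 0.0050568 · 0.044979 = 0.065051

0.0651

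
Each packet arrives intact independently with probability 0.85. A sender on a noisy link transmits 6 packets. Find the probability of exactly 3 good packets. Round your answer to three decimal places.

0.041

X ~ Binomial(n=6, p=0.85).
P(X=3) = C(6,3) · p^3 · (1−p)^3
= 20 · 0.61413 · 0.003375 = 0.04145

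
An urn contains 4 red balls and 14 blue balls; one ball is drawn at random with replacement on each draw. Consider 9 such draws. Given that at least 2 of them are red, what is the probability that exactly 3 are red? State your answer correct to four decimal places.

X ~ Binomial(9, 0.222222). Want P(X=3 | X≥2) = P(X=3) / P(X≥2).
P(X=3) = C(9,3)·0.222222^3·0.777778^6 = 0.204068
P(X≥2) = 1 − 0.104160 − 0.267839 = 0.628001
Ratio = 0.204068 / 0.628001 = 0.324949

0.3249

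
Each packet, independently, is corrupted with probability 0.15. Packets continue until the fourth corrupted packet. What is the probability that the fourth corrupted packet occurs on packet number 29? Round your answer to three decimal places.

0.029

Y = trial on which the fourth success occurs; negative binomial, r=4, p=0.15.
P(Y=29) = C(28,3) · p^4 · (1−p)^25
= 3276 · 0.00050625 · 0.017198 = 0.02852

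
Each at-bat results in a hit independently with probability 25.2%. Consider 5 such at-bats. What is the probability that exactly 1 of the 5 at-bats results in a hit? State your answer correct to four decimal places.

0.3944

X ~ Binomial(n=5, p=0.252).
P(X=1) = C(5,1) · p^1 · (1−p)^4
= 5 · 0.252 · 0.31304 = 0.394436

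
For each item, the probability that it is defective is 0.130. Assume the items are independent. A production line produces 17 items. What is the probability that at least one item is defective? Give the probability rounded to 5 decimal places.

P(at least one) = 1 − P(none) = 1 − (1 − 0.13)^17
= 1 − 0.0937189 = 0.9062811

0.90628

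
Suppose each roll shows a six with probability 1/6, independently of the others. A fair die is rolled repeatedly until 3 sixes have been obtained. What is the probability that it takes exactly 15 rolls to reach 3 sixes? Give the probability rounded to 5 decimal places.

0.04725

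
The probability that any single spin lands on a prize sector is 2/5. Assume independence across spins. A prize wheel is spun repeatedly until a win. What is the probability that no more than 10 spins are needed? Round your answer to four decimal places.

Y = number of spins to the first success; geometric, p = 0.40.
P(Y ≤ 10) = 1 − (1−p)^10 = 1 − 0.006047 = 0.993953

0.9940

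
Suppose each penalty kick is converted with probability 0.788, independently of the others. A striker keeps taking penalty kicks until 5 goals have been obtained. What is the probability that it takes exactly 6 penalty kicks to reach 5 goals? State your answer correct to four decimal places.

Y = trial on which the fifth success occurs; negative binomial, r=5, p=0.788.
P(Y=6) = C(5,4) · p^5 · (1−p)^1
= 5 · 0.30383 · 0.212 = 0.322060

0.3221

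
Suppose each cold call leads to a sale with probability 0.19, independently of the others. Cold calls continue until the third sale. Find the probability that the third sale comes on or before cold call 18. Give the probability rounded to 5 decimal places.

0.69270

Finishing within 18 cold calls ⇔ at least 3 successes in the first 18. With X ~ Binomial(18, 0.19), P(Y ≤ 18) = 1 − P(X ≤ 2).
  k=0: C(18,0)·0.19^0·0.81^18 = 0.0225284
  k=1: C(18,1)·0.19^1·0.81^17 = 0.0951199
  k=2: C(18,2)·0.19^2·0.81^16 = 0.1896527
1 − 0.3073010 = 0.6926990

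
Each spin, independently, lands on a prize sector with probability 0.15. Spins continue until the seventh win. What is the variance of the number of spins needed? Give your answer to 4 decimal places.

264.4444

Y = total spins until the seventh success; negative binomial with r=7, p=0.15.
Var(Y) = r(1−p)/p² = 7·0.85 / 0.15² = 264.444444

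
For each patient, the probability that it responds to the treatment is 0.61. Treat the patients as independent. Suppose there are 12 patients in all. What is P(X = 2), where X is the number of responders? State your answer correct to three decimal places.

0.002

X ~ Binomial(n=12, p=0.61).
P(X=2) = C(12,2) · p^2 · (1−p)^10
= 66 · 0.3721 · 8.1404e-05 = 0.00200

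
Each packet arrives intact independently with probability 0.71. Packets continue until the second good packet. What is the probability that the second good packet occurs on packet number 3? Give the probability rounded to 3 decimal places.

0.292

Y = trial on which the second success occurs; negative binomial, r=2, p=0.71.
P(Y=3) = C(2,1) · p^2 · (1−p)^1
= 2 · 0.5041 · 0.29 = 0.29238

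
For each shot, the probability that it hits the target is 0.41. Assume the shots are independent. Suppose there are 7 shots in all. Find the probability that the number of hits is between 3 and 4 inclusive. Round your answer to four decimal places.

X ~ Binomial(7, 0.41); P(3 ≤ X ≤ 4) = Σ C(7,k) p^k (1−p)^(7−k) over k:
  k=3: C(7,3)·0.41^3·0.59^4 = 0.292299
  k=4: C(7,4)·0.41^4·0.59^3 = 0.203123
Total = 0.495422

0.4954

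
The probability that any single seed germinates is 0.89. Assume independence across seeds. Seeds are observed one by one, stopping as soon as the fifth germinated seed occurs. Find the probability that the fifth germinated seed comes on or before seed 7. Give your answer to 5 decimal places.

Finishing within 7 seeds ⇔ at least 5 successes in the first 7. With X ~ Binomial(7, 0.89), P(Y ≤ 7) = 1 − P(X ≤ 4).
  k=0: C(7,0)·0.89^0·0.11^7 = 0.0000002
  k=1: C(7,1)·0.89^1·0.11^6 = 0.0000110
  k=2: C(7,2)·0.89^2·0.11^5 = 0.0002679
  k=3: C(7,3)·0.89^3·0.11^4 = 0.0036125
  k=4: C(7,4)·0.89^4·0.11^3 = 0.0292285
1 − 0.0331201 = 0.9668799

0.96688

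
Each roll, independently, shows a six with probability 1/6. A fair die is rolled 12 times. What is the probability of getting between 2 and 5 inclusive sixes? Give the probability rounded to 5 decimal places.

0.61074

X ~ Binomial(12, 0.166667); P(2 ≤ X ≤ 5) = Σ C(12,k) p^k (1−p)^(12−k) over k:
  k=2: C(12,2)·0.166667^2·0.833333^10 = 0.2960936
  k=3: C(12,3)·0.166667^3·0.833333^9 = 0.1973957
  k=4: C(12,4)·0.166667^4·0.833333^8 = 0.0888281
  k=5: C(12,5)·0.166667^5·0.833333^7 = 0.0284250
Total = 0.6107423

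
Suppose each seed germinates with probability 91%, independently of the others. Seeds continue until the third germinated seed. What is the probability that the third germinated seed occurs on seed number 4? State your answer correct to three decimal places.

0.203

Y = trial on which the third success occurs; negative binomial, r=3, p=0.91.
P(Y=4) = C(3,2) · p^3 · (1−p)^1
= 3 · 0.75357 · 0.09 = 0.20346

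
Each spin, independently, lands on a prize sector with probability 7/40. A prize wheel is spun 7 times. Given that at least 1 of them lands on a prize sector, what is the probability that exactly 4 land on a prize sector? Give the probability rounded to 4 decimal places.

0.0249

X ~ Binomial(7, 0.175). Want P(X=4 | X≥1) = P(X=4) / P(X≥1).
P(X=4) = C(7,4)·0.175^4·0.825^3 = 0.018432
P(X≥1) = 1 − 0.260122 = 0.739878
Ratio = 0.018432 / 0.739878 = 0.024913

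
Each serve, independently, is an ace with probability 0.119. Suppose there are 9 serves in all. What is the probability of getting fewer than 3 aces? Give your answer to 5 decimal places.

0.91842

X ~ Binomial(9, 0.119); P(X ≤ 2) = Σ C(9,k) p^k (1−p)^(9−k) over k:
  k=0: C(9,0)·0.119^0·0.881^9 = 0.3197298
  k=1: C(9,1)·0.119^1·0.881^8 = 0.3886841
  k=2: C(9,2)·0.119^2·0.881^7 = 0.2100041
Total = 0.9184180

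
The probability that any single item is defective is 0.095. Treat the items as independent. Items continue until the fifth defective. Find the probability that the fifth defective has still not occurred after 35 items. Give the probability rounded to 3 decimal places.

Needing more than 35 items ⇔ fewer than 5 successes in the first 35. With X ~ Binomial(35, 0.095), P(Y > 35) = P(X ≤ 4).
  k=0: C(35,0)·0.095^0·0.905^35 = 0.03039
  k=1: C(35,1)·0.095^1·0.905^34 = 0.11165
  k=2: C(35,2)·0.095^2·0.905^33 = 0.19924
  k=3: C(35,3)·0.095^3·0.905^32 = 0.23006
  k=4: C(35,4)·0.095^4·0.905^31 = 0.19320
P(X ≤ 4) = 0.76452

0.765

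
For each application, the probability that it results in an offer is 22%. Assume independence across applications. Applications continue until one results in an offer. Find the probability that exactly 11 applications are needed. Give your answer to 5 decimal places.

Geometric (trials to first success), p = 0.22.
P(Y = 11) = (1−p)^10 · p = 0.083358 · 0.22 = 0.0183387

0.01834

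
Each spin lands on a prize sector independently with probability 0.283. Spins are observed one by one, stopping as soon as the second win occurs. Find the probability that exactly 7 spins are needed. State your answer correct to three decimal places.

Y = trial on which the second success occurs; negative binomial, r=2, p=0.283.
P(Y=7) = C(6,1) · p^2 · (1−p)^5
= 6 · 0.080089 · 0.18949 = 0.09106

0.091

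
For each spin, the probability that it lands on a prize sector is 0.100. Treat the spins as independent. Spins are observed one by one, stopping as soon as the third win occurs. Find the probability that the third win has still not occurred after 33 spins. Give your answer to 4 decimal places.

0.3457

Needing more than 33 spins ⇔ fewer than 3 successes in the first 33. With X ~ Binomial(33, 0.10), P(Y > 33) = P(X ≤ 2).
  k=0: C(33,0)·0.10^0·0.90^33 = 0.030903
  k=1: C(33,1)·0.10^1·0.90^32 = 0.113312
  k=2: C(33,2)·0.10^2·0.90^31 = 0.201443
P(X ≤ 2) = 0.345658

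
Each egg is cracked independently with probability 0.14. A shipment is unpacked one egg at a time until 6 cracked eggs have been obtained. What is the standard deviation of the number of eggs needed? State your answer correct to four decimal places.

Y = total eggs until the sixth success; negative binomial with r=6, p=0.14.
SD(Y) = √[r(1−p)/p²] = √(263.265306) = 16.225452

16.2255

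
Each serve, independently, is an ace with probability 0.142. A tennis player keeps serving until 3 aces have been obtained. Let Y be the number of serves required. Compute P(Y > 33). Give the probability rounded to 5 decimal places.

Needing more than 33 serves ⇔ fewer than 3 successes in the first 33. With X ~ Binomial(33, 0.142), P(Y > 33) = P(X ≤ 2).
  k=0: C(33,0)·0.142^0·0.858^33 = 0.0063838
  k=1: C(33,1)·0.142^1·0.858^32 = 0.0348655
  k=2: C(33,2)·0.142^2·0.858^31 = 0.0923244
P(X ≤ 2) = 0.1335737

0.13357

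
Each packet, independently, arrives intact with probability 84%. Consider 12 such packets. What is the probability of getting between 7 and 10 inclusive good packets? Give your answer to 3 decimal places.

0.588

X ~ Binomial(12, 0.84); P(7 ≤ X ≤ 10) = Σ C(12,k) p^k (1−p)^(12−k) over k:
  k=7: C(12,7)·0.84^7·0.16^5 = 0.02451
  k=8: C(12,8)·0.84^8·0.16^4 = 0.08041
  k=9: C(12,9)·0.84^9·0.16^3 = 0.18763
  k=10: C(12,10)·0.84^10·0.16^2 = 0.29551
Total = 0.58806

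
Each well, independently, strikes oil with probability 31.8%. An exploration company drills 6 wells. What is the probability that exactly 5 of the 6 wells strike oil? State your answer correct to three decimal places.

X ~ Binomial(n=6, p=0.318).
P(X=5) = C(6,5) · p^5 · (1−p)^1
= 6 · 0.0032519 · 0.682 = 0.01331

0.013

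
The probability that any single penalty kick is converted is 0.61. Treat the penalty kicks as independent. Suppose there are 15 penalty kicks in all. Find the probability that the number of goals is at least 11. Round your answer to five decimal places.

X ~ Binomial(15, 0.61); P(X ≥ 11) = Σ C(15,k) p^k (1−p)^(15−k) over k:
  k=11: C(15,11)·0.61^11·0.39^4 = 0.1374103
  k=12: C(15,12)·0.61^12·0.39^3 = 0.0716413
  k=13: C(15,13)·0.61^13·0.39^2 = 0.0258587
  k=14: C(15,14)·0.61^14·0.39^1 = 0.0057779
  k=15: C(15,15)·0.61^15·0.39^0 = 0.0006025
Total = 0.2412907

0.24129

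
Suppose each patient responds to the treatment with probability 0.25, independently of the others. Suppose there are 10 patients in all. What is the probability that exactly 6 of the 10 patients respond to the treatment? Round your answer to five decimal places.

0.01622

X ~ Binomial(n=10, p=0.25).
P(X=6) = C(10,6) · p^6 · (1−p)^4
= 210 · 0.00024414 · 0.31641 = 0.0162220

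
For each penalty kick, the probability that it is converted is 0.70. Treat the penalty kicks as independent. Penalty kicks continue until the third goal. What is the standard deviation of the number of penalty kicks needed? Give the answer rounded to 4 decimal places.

1.3553

Y = total penalty kicks until the third success; negative binomial with r=3, p=0.70.
SD(Y) = √[r(1−p)/p²] = √(1.836735) = 1.355262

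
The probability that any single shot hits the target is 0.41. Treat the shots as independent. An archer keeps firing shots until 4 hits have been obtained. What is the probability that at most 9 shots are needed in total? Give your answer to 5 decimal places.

Finishing within 9 shots ⇔ at least 4 successes in the first 9. With X ~ Binomial(9, 0.41), P(Y ≤ 9) = 1 − P(X ≤ 3).
  k=0: C(9,0)·0.41^0·0.59^9 = 0.0086630
  k=1: C(9,1)·0.41^1·0.59^8 = 0.0541804
  k=2: C(9,2)·0.41^2·0.59^7 = 0.1506032
  k=3: C(9,3)·0.41^3·0.59^6 = 0.2441985
1 − 0.4576451 = 0.5423549

0.54235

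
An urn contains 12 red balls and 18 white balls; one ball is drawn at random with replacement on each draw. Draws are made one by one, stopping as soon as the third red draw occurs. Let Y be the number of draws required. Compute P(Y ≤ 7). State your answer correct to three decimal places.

0.580

Finishing within 7 draws ⇔ at least 3 successes in the first 7. With X ~ Binomial(7, 0.40), P(Y ≤ 7) = 1 − P(X ≤ 2).
  k=0: C(7,0)·0.40^0·0.60^7 = 0.02799
  k=1: C(7,1)·0.40^1·0.60^6 = 0.13064
  k=2: C(7,2)·0.40^2·0.60^5 = 0.26127
1 − 0.41990 = 0.58010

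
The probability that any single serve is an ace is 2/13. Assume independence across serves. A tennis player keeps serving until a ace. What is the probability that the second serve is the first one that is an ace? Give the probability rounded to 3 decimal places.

0.130

Geometric (trials to first success), p = 0.153846.
P(Y = 2) = (1−p)^1 · p = 0.84615 · 0.153846 = 0.13018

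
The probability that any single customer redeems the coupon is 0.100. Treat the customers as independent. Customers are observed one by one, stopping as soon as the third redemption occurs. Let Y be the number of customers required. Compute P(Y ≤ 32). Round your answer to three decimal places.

0.633

Finishing within 32 customers ⇔ at least 3 successes in the first 32. With X ~ Binomial(32, 0.10), P(Y ≤ 32) = 1 − P(X ≤ 2).
  k=0: C(32,0)·0.10^0·0.90^32 = 0.03434
  k=1: C(32,1)·0.10^1·0.90^31 = 0.12209
  k=2: C(32,2)·0.10^2·0.90^30 = 0.21026
1 − 0.36668 = 0.63332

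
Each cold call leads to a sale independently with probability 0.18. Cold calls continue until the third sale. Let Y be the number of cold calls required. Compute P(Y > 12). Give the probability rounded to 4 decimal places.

Needing more than 12 cold calls ⇔ fewer than 3 successes in the first 12. With X ~ Binomial(12, 0.18), P(Y > 12) = P(X ≤ 2).
  k=0: C(12,0)·0.18^0·0.82^12 = 0.092420
  k=1: C(12,1)·0.18^1·0.82^11 = 0.243448
  k=2: C(12,2)·0.18^2·0.82^10 = 0.293919
P(X ≤ 2) = 0.629787

0.6298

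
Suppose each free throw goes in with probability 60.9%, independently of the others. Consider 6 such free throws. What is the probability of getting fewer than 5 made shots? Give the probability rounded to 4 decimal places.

0.7525

X ~ Binomial(6, 0.609); P(X ≤ 4) = Σ C(6,k) p^k (1−p)^(6−k) over k:
  k=0: C(6,0)·0.609^0·0.391^6 = 0.003573
  k=1: C(6,1)·0.609^1·0.391^5 = 0.033393
  k=2: C(6,2)·0.609^2·0.391^4 = 0.130027
  k=3: C(6,3)·0.609^3·0.391^3 = 0.270030
  k=4: C(6,4)·0.609^4·0.391^2 = 0.315438
Total = 0.752461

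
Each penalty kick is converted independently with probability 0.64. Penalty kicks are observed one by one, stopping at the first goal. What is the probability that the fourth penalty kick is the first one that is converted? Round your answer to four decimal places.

0.0299

Geometric (trials to first success), p = 0.64.
P(Y = 4) = (1−p)^3 · p = 0.046656 · 0.64 = 0.029860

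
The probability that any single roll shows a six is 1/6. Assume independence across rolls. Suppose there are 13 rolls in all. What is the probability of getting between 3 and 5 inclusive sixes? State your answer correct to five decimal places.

0.35926

X ~ Binomial(13, 0.166667); P(3 ≤ X ≤ 5) = Σ C(13,k) p^k (1−p)^(13−k) over k:
  k=3: C(13,3)·0.166667^3·0.833333^10 = 0.2138454
  k=4: C(13,4)·0.166667^4·0.833333^9 = 0.1069227
  k=5: C(13,5)·0.166667^5·0.833333^8 = 0.0384922
Total = 0.3592602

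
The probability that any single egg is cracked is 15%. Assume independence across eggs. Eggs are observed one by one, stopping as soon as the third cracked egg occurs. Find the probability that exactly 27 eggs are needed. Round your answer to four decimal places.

0.0222

Y = trial on which the third success occurs; negative binomial, r=3, p=0.15.
P(Y=27) = C(26,2) · p^3 · (1−p)^24
= 325 · 0.003375 · 0.020233 = 0.022193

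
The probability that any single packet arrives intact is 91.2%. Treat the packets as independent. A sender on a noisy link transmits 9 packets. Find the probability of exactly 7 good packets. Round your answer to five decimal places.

X ~ Binomial(n=9, p=0.912).
P(X=7) = C(9,7) · p^7 · (1−p)^2
= 36 · 0.52476 · 0.007744 = 0.1462958

0.14630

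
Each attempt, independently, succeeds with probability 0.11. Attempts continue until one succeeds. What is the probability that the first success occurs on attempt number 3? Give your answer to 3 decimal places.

Geometric (trials to first success), p = 0.11.
P(Y = 3) = (1−p)^2 · p = 0.7921 · 0.11 = 0.08713

0.087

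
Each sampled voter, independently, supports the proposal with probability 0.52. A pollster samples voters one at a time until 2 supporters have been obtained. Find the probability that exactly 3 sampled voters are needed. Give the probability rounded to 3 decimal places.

Y = trial on which the second success occurs; negative binomial, r=2, p=0.52.
P(Y=3) = C(2,1) · p^2 · (1−p)^1
= 2 · 0.2704 · 0.48 = 0.25958

0.260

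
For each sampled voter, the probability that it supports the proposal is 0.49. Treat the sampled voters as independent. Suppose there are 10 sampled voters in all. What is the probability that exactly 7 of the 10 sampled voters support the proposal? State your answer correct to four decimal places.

0.1080

X ~ Binomial(n=10, p=0.49).
P(X=7) = C(10,7) · p^7 · (1−p)^3
= 120 · 0.0067822 · 0.13265 = 0.107960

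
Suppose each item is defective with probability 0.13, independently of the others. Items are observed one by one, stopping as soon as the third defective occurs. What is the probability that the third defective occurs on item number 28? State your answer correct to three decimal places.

0.024

Y = trial on which the third success occurs; negative binomial, r=3, p=0.13.
P(Y=28) = C(27,2) · p^3 · (1−p)^25
= 351 · 0.002197 · 0.03076 = 0.02372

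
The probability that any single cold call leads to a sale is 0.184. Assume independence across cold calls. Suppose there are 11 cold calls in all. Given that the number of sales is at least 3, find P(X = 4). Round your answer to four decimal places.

0.2765

X ~ Binomial(11, 0.184). Want P(X=4 | X≥3) = P(X=4) / P(X≥3).
P(X=4) = C(11,4)·0.184^4·0.816^7 = 0.091121
P(X≥3) = 1 − 0.106805 − 0.264918 − 0.298682 = 0.329594
Ratio = 0.091121 / 0.329594 = 0.276463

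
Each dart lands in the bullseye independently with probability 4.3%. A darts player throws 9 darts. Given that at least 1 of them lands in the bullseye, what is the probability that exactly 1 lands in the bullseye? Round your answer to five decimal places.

X ~ Binomial(9, 0.043). Want P(X=1 | X≥1) = P(X=1) / P(X≥1).
P(X=1) = C(9,1)·0.043^1·0.957^8 = 0.2722742
P(X≥1) = 1 − 0.6732982 = 0.3267018
Ratio = 0.2722742 / 0.3267018 = 0.8334027

0.83340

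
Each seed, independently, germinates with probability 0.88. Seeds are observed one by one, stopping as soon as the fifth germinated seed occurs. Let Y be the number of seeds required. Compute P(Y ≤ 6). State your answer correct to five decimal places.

0.84437

Finishing within 6 seeds ⇔ at least 5 successes in the first 6. With X ~ Binomial(6, 0.88), P(Y ≤ 6) = 1 − P(X ≤ 4).
  k=0: C(6,0)·0.88^0·0.12^6 = 0.0000030
  k=1: C(6,1)·0.88^1·0.12^5 = 0.0001314
  k=2: C(6,2)·0.88^2·0.12^4 = 0.0024087
  k=3: C(6,3)·0.88^3·0.12^3 = 0.0235517
  k=4: C(6,4)·0.88^4·0.12^2 = 0.1295342
1 − 0.1556289 = 0.8443711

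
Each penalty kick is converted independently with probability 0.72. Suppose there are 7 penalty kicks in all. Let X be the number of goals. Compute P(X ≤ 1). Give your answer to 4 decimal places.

0.0026

X ~ Binomial(7, 0.72); P(X ≤ 1) = Σ C(7,k) p^k (1−p)^(7−k) over k:
  k=0: C(7,0)·0.72^0·0.28^7 = 0.000135
  k=1: C(7,1)·0.72^1·0.28^6 = 0.002429
Total = 0.002564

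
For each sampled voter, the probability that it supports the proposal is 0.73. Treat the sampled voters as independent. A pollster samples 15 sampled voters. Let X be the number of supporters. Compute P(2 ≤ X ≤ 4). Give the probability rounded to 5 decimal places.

0.00024

X ~ Binomial(15, 0.73); P(2 ≤ X ≤ 4) = Σ C(15,k) p^k (1−p)^(15−k) over k:
  k=2: C(15,2)·0.73^2·0.27^13 = 0.0000023
  k=3: C(15,3)·0.73^3·0.27^12 = 0.0000266
  k=4: C(15,4)·0.73^4·0.27^11 = 0.0002155
Total = 0.0002443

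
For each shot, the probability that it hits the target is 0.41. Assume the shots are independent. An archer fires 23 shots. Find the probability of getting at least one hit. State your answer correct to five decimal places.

P(at least one) = 1 − P(none) = 1 − (1 − 0.41)^23
= 1 − 0.0000054 = 0.9999946

0.99999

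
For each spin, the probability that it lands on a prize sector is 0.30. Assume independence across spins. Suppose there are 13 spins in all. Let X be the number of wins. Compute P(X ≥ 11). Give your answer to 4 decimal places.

X ~ Binomial(13, 0.30); P(X ≥ 11) = Σ C(13,k) p^k (1−p)^(13−k) over k:
  k=11: C(13,11)·0.30^11·0.70^2 = 0.000068
  k=12: C(13,12)·0.30^12·0.70^1 = 0.000005
  k=13: C(13,13)·0.30^13·0.70^0 = 0.000000
Total = 0.000073

0.0001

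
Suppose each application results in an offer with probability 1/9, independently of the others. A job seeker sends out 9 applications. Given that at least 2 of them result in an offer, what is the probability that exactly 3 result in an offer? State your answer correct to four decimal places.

0.2154

X ~ Binomial(9, 0.111111). Want P(X=3 | X≥2) = P(X=3) / P(X≥2).
P(X=3) = C(9,3)·0.111111^3·0.888889^6 = 0.056838
P(X≥2) = 1 − 0.346439 − 0.389744 = 0.263816
Ratio = 0.056838 / 0.263816 = 0.215444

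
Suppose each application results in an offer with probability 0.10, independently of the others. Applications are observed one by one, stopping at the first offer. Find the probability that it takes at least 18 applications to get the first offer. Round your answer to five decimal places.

0.16677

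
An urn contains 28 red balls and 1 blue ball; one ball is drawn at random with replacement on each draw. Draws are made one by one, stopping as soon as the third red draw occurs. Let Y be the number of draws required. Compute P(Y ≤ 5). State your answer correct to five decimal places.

Finishing within 5 draws ⇔ at least 3 successes in the first 5. With X ~ Binomial(5, 0.965517), P(Y ≤ 5) = 1 − P(X ≤ 2).
  k=0: C(5,0)·0.965517^0·0.034483^5 = 0.0000000
  k=1: C(5,1)·0.965517^1·0.034483^4 = 0.0000068
  k=2: C(5,2)·0.965517^2·0.034483^3 = 0.0003822
1 − 0.0003891 = 0.9996109

0.99961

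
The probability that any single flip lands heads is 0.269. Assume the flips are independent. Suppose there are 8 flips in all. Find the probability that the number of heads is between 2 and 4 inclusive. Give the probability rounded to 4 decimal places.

0.6413

X ~ Binomial(8, 0.269); P(2 ≤ X ≤ 4) = Σ C(8,k) p^k (1−p)^(8−k) over k:
  k=2: C(8,2)·0.269^2·0.731^6 = 0.309148
  k=3: C(8,3)·0.269^3·0.731^5 = 0.227526
  k=4: C(8,4)·0.269^4·0.731^4 = 0.104659
Total = 0.641334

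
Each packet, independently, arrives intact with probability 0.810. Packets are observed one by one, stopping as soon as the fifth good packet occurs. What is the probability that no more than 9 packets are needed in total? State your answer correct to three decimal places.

Finishing within 9 packets ⇔ at least 5 successes in the first 9. With X ~ Binomial(9, 0.81), P(Y ≤ 9) = 1 − P(X ≤ 4).
  k=0: C(9,0)·0.81^0·0.19^9 = 0.00000
  k=1: C(9,1)·0.81^1·0.19^8 = 0.00001
  k=2: C(9,2)·0.81^2·0.19^7 = 0.00021
  k=3: C(9,3)·0.81^3·0.19^6 = 0.00210
  k=4: C(9,4)·0.81^4·0.19^5 = 0.01343
1 − 0.01575 = 0.98425

0.984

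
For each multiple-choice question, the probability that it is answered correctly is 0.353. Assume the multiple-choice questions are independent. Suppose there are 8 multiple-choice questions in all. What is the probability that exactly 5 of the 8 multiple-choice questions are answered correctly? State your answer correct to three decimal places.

0.083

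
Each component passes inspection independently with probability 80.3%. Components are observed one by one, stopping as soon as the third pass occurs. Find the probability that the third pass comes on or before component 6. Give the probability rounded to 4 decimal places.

0.9839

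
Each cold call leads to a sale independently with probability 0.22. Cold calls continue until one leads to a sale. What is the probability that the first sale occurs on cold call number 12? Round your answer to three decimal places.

Geometric (trials to first success), p = 0.22.
P(Y = 12) = (1−p)^11 · p = 0.065019 · 0.22 = 0.01430

0.014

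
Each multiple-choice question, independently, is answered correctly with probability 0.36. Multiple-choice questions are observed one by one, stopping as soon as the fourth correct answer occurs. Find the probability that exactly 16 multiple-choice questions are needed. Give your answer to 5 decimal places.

0.03609

Y = trial on which the fourth success occurs; negative binomial, r=4, p=0.36.
P(Y=16) = C(15,3) · p^4 · (1−p)^12
= 455 · 0.016796 · 0.0047224 = 0.0360895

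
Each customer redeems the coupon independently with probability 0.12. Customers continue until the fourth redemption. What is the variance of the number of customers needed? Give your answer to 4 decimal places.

Y = total customers until the fourth success; negative binomial with r=4, p=0.12.
Var(Y) = r(1−p)/p² = 4·0.88 / 0.12² = 244.444444

244.4444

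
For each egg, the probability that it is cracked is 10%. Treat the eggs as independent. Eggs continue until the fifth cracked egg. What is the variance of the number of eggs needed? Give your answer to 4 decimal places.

Y = total eggs until the fifth success; negative binomial with r=5, p=0.10.
Var(Y) = r(1−p)/p² = 5·0.90 / 0.10² = 450.000000

450.0000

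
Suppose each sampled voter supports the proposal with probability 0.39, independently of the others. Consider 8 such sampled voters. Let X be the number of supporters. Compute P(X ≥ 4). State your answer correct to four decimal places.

X ~ Binomial(8, 0.39); P(X ≥ 4) = Σ C(8,k) p^k (1−p)^(8−k) over k:
  k=4: C(8,4)·0.39^4·0.61^4 = 0.224221
  k=5: C(8,5)·0.39^5·0.61^3 = 0.114683
  k=6: C(8,6)·0.39^6·0.61^2 = 0.036661
  k=7: C(8,7)·0.39^7·0.61^1 = 0.006697
  k=8: C(8,8)·0.39^8·0.61^0 = 0.000535
Total = 0.382797

0.3828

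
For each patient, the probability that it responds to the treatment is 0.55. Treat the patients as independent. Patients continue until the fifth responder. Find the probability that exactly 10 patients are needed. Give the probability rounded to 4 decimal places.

Y = trial on which the fifth success occurs; negative binomial, r=5, p=0.55.
P(Y=10) = C(9,4) · p^5 · (1−p)^5
= 126 · 0.050328 · 0.018453 = 0.117016

0.1170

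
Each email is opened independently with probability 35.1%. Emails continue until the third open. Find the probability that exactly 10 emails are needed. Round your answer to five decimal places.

0.07550

Y = trial on which the third success occurs; negative binomial, r=3, p=0.351.
P(Y=10) = C(9,2) · p^3 · (1−p)^7
= 36 · 0.043244 · 0.048497 = 0.0754982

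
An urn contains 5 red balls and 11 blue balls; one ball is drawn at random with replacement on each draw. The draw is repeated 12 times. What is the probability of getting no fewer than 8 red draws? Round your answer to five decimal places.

0.01239

X ~ Binomial(12, 0.3125); P(X ≥ 8) = Σ C(12,k) p^k (1−p)^(12−k) over k:
  k=8: C(12,8)·0.3125^8·0.6875^4 = 0.0100576
  k=9: C(12,9)·0.3125^9·0.6875^3 = 0.0020318
  k=10: C(12,10)·0.3125^10·0.6875^2 = 0.0002771
  k=11: C(12,11)·0.3125^11·0.6875^1 = 0.0000229
  k=12: C(12,12)·0.3125^12·0.6875^0 = 0.0000009
Total = 0.0123903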